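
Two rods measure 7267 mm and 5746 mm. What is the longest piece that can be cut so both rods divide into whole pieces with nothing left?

7267 = 13² · 43
5746 = 2 · 13² · 17
Common: 13² = 169

169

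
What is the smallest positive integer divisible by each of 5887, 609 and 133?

lcm(5887, 609) = 5887·609/gcd = 3585183/203 = 17661
lcm(17661, 133) = 17661·133/gcd = 2348913/7 = 335559

335559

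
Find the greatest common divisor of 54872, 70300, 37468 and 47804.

gcd(54872, 70300): 70300 = 1·54872 + 15428; 54872 = 3·15428 + 8588; 15428 = 1·8588 + 6840; 8588 = 1·6840 + 1748; 6840 = 3·1748 + 1596; 1748 = 1·1596 + 152; 1596 = 10·152 + 76; 152 = 2·76 + 0 → 76
gcd(76, 37468): 37468 = 493·76 + 0 → 76
gcd(76, 47804): 47804 = 629·76 + 0 → 76

76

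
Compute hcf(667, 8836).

Euclid: 8836 = 13·667 + 165; 667 = 4·165 + 7; 165 = 23·7 + 4; 7 = 1·4 + 3; 4 = 1·3 + 1; 3 = 3·1 + 0. Last nonzero remainder: 1.

1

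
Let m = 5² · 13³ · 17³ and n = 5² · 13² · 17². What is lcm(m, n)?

269846525

max exponent per prime: 5² · 13³ · 17³ = 269846525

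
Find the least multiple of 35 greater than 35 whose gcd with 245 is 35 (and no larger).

70

gcd(x, 245) = 35 forces 35 | x; write x = 35s. Then gcd(35s, 35·7) = 35·gcd(s, 7), so need gcd(s, 7) = 1.
35s > 35 gives s ≥ 2. The least s ≥ 2 coprime to 7 is 2, so x = 35·2 = 70.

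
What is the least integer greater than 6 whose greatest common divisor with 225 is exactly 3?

12

gcd(k, 225) = 3 forces 3 | k; write k = 3s. Then gcd(3s, 3·75) = 3·gcd(s, 75), so need gcd(s, 75) = 1.
3s > 6 gives s ≥ 3. The least s ≥ 3 coprime to 75 is 4, so k = 3·4 = 12.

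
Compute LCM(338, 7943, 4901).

338 = 2 · 13²; 7943 = 13² · 47; 4901 = 13² · 29
lcm takes max exponent of each prime: 2 · 13² · 29 · 47 = 460694

460694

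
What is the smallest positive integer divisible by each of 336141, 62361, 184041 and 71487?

336141 = 3² · 13³ · 17; 62361 = 3² · 13² · 41; 184041 = 3² · 11² · 13²; 71487 = 3² · 13² · 47
lcm takes max exponent of each prime: 3² · 11² · 13³ · 17 · 41 · 47 = 78376988547

78376988547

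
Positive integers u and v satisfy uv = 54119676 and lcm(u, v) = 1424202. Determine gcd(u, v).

38

gcd·lcm = product, so gcd = 54119676/1424202 = 38.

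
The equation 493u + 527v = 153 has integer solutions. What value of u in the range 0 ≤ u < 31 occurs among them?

Reduce mod 527: 493u ≡ 153 (mod 527). With g = gcd(493, 527) = 17 dividing 153, divide through: 29u ≡ 9 (mod 31).
Since gcd(29, 31) = 1, u ≡ 9·(29)⁻¹ ≡ 11 (mod 31). Smallest non-negative: 11.

11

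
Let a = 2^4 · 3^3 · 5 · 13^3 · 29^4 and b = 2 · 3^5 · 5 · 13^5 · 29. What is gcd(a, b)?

min exponent per shared prime: 2 · 3^3 · 5 · 13^3 · 29 = 17202510

17202510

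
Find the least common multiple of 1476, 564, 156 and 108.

2705508

1476 = 2² · 3² · 41; 564 = 2² · 3 · 47; 156 = 2² · 3 · 13; 108 = 2² · 3³
lcm takes max exponent of each prime: 2² · 3³ · 13 · 41 · 47 = 2705508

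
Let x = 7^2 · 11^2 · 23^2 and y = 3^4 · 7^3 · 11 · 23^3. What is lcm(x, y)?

max exponent per prime: 3^4 · 7^3 · 11^2 · 23^3 = 40902327081

40902327081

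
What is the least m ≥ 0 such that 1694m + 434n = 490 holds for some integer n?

9

gcd(1694, 434) = 14 (Euclid: 1694 = 3·434 + 392; 434 = 1·392 + 42; 392 = 9·42 + 14; 42 = 3·14 + 0), and 14 | 490.
Extended Euclid: 1694·(10) + 434·(-39) = 14. Scale by 35: m₀ = 350.
General solution m = m₀ + 31t; reducing mod 31 gives m = 9 (and n = -34).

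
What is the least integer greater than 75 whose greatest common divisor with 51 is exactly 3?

78

51 = 3·17. Any x with gcd(x, 51) = 3 is a multiple of 3, say 3s, with s coprime to 17.
Need s > 75/3, so s ≥ 26. First s ≥ 26 with gcd(s, 17) = 1 is s = 26. Thus x = 3·26 = 78.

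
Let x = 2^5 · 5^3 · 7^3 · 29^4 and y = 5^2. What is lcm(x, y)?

max exponent per prime: 2^5 · 5^3 · 7^3 · 29^4 = 970389532000

970389532000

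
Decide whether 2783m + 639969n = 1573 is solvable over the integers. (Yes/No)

gcd(2783, 639969): 639969 = 229·2783 + 2662; 2783 = 1·2662 + 121; 2662 = 22·121 + 0 → 121
121 divides 1573, so a solution exists.

Yes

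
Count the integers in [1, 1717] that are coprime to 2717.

1365

Prime factors of 2717: 11, 13, 19. Count integers ≤ 1717 divisible by none of them.
By inclusion–exclusion: 1717 − ⌊1717/11⌋ − ⌊1717/13⌋ − ⌊1717/19⌋ + ⌊1717/143⌋ + ⌊1717/209⌋ + ⌊1717/247⌋ − ⌊1717/2717⌋ = 1365.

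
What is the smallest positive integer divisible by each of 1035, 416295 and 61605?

1035 = 3² · 5 · 23; 416295 = 3² · 5 · 11 · 29²; 61605 = 3² · 5 · 37²
lcm takes max exponent of each prime: 3² · 5 · 11 · 23 · 29² · 37² = 13107880665

13107880665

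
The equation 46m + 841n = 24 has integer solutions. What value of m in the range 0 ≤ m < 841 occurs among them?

Reduce mod 841: 46m ≡ 24 (mod 841). With g = gcd(46, 841) = 1 dividing 24, divide through: 46m ≡ 24 (mod 841).
Since gcd(46, 841) = 1, m ≡ 24·(46)⁻¹ ≡ 549 (mod 841). Smallest non-negative: 549.

549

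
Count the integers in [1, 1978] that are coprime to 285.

285 = 3·5·19. Inclusion–exclusion on these primes:
1978 − ⌊1978/3⌋ − ⌊1978/5⌋ − ⌊1978/19⌋ + ⌊1978/15⌋ + ⌊1978/57⌋ + ⌊1978/95⌋ − ⌊1978/285⌋ = 999

999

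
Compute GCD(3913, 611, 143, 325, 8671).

13

gcd(3913, 611): 3913 = 6·611 + 247; 611 = 2·247 + 117; 247 = 2·117 + 13; 117 = 9·13 + 0 → 13
gcd(13, 143): 143 = 11·13 + 0 → 13
gcd(13, 325): 325 = 25·13 + 0 → 13
gcd(13, 8671): 8671 = 667·13 + 0 → 13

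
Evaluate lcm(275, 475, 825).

275 = 5² · 11; 475 = 5² · 19; 825 = 3 · 5² · 11
lcm takes max exponent of each prime: 3 · 5² · 11 · 19 = 15675

15675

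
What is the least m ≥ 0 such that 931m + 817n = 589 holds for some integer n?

41

Euclid: 931 = 1·817 + 114; 817 = 7·114 + 19; 114 = 6·19 + 0 → gcd = 19; 589 = 19·31.
Back-substitution yields 931·(-7) + 817·(8) = 19, so one solution is m = -7·31 = -217, n = 8·31 = 248.
Solutions in m differ by 817/19 = 43; the one in [0, 43) is -217 mod 43 = 41.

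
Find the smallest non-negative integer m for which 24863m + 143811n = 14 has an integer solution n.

26983

gcd(24863, 143811) = 1 (Euclid: 143811 = 5·24863 + 19496; 24863 = 1·19496 + 5367; 19496 = 3·5367 + 3395; 5367 = 1·3395 + 1972; 3395 = 1·1972 + 1423; 1972 = 1·1423 + 549; 1423 = 2·549 + 325; 549 = 1·325 + 224; 325 = 1·224 + 101; 224 = 2·101 + 22; 101 = 4·22 + 13; 22 = 1·13 + 9; 13 = 1·9 + 4; 9 = 2·4 + 1; 4 = 4·1 + 0), and 1 | 14.
Extended Euclid: 24863·(32744) + 143811·(-5661) = 1. Scale by 14: m₀ = 458416.
General solution m = m₀ + 143811t; reducing mod 143811 gives m = 26983 (and n = -4665).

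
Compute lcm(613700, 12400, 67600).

613700 = 2² · 5² · 17 · 19²; 12400 = 2⁴ · 5² · 31; 67600 = 2⁴ · 5² · 13²
lcm takes max exponent of each prime: 2⁴ · 5² · 13² · 17 · 19² · 31 = 12860697200

12860697200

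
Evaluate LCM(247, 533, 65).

50635

247 = 13 · 19; 533 = 13 · 41; 65 = 5 · 13
lcm takes max exponent of each prime: 5 · 13 · 19 · 41 = 50635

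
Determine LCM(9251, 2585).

gcd first: 9251 = 3·2585 + 1496; 2585 = 1·1496 + 1089; 1496 = 1·1089 + 407; 1089 = 2·407 + 275; 407 = 1·275 + 132; 275 = 2·132 + 11; 132 = 12·11 + 0 → gcd = 11
lcm = 9251·2585/gcd = 23913835/11 = 2173985

2173985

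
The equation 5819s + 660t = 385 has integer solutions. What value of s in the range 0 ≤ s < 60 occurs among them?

35

Euclid: 5819 = 8·660 + 539; 660 = 1·539 + 121; 539 = 4·121 + 55; 121 = 2·55 + 11; 55 = 5·11 + 0 → gcd = 11; 385 = 11·35.
Back-substitution yields 5819·(-11) + 660·(97) = 11, so one solution is s = -11·35 = -385, t = 97·35 = 3395.
Solutions in s differ by 660/11 = 60; the one in [0, 60) is -385 mod 60 = 35.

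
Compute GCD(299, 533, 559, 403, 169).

13

gcd(299, 533): 533 = 1·299 + 234; 299 = 1·234 + 65; 234 = 3·65 + 39; 65 = 1·39 + 26; 39 = 1·26 + 13; 26 = 2·13 + 0 → 13
gcd(13, 559): 559 = 43·13 + 0 → 13
gcd(13, 403): 403 = 31·13 + 0 → 13
gcd(13, 169): 169 = 13·13 + 0 → 13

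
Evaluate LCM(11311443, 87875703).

6496738598493

11311443 = 3² · 11² · 13 · 17 · 47; 87875703 = 3² · 17 · 19² · 37 · 43
max exponents: 3² · 11² · 13 · 17 · 19² · 37 · 43 · 47 = 6496738598493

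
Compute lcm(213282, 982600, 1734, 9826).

362579400

213282 = 2 · 3² · 17² · 41; 982600 = 2³ · 5² · 17³; 1734 = 2 · 3 · 17²; 9826 = 2 · 17³
lcm takes max exponent of each prime: 2³ · 3² · 5² · 17³ · 41 = 362579400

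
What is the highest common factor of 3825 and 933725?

Euclid: 933725 = 244·3825 + 425; 3825 = 9·425 + 0. Last nonzero remainder: 425.

425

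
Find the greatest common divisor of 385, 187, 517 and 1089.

11

385 = 5 · 7 · 11; 187 = 11 · 17; 517 = 11 · 47; 1089 = 3² · 11²
gcd takes min exponent of each prime: 11 = 11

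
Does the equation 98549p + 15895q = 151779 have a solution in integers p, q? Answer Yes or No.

No

gcd(98549, 15895): 98549 = 6·15895 + 3179; 15895 = 5·3179 + 0 → 3179
3179 does not divide 151779, so a solution does not exist.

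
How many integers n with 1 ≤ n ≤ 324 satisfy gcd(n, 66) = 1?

98

66 = 2·3·11. Inclusion–exclusion on these primes:
324 − ⌊324/2⌋ − ⌊324/3⌋ − ⌊324/11⌋ + ⌊324/6⌋ + ⌊324/22⌋ + ⌊324/33⌋ − ⌊324/66⌋ = 98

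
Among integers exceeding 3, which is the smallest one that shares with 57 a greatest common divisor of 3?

gcd(m, 57) = 3 forces 3 | m; write m = 3s. Then gcd(3s, 3·19) = 3·gcd(s, 19), so need gcd(s, 19) = 1.
3s > 3 gives s ≥ 2. The least s ≥ 2 coprime to 19 is 2, so m = 3·2 = 6.

6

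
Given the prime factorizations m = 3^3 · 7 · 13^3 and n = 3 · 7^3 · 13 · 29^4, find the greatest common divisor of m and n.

273

min exponent per shared prime: 3 · 7 · 13 = 273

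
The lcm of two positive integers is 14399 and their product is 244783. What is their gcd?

17

From gcd × lcm = pq: gcd = 244783 / 14399 = 17.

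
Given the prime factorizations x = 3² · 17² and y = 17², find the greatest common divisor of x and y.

289

min exponent per shared prime: 17² = 289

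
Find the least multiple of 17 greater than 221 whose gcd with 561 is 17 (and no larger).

gcd(a, 561) = 17 forces 17 | a; write a = 17s. Then gcd(17s, 17·33) = 17·gcd(s, 33), so need gcd(s, 33) = 1.
17s > 221 gives s ≥ 14. The least s ≥ 14 coprime to 33 is 14, so a = 17·14 = 238.

238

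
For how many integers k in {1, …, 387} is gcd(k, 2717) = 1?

2717 = 11·13·19. Inclusion–exclusion on these primes:
387 − ⌊387/11⌋ − ⌊387/13⌋ − ⌊387/19⌋ + ⌊387/143⌋ + ⌊387/209⌋ + ⌊387/247⌋ − ⌊387/2717⌋ = 307

307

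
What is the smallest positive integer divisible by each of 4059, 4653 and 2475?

lcm(4059, 4653) = 4059·4653/gcd = 18886527/99 = 190773
lcm(190773, 2475) = 190773·2475/gcd = 472163175/99 = 4769325

4769325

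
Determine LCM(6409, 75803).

6409 = 13 · 17 · 29; 75803 = 7³ · 13 · 17
max exponents: 7³ · 13 · 17 · 29 = 2198287

2198287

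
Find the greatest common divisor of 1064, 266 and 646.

38

gcd(1064, 266): 1064 = 4·266 + 0 → 266
gcd(266, 646): 646 = 2·266 + 114; 266 = 2·114 + 38; 114 = 3·38 + 0 → 38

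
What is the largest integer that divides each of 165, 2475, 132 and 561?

33

165 = 3 · 5 · 11; 2475 = 3² · 5² · 11; 132 = 2² · 3 · 11; 561 = 3 · 11 · 17
gcd takes min exponent of each prime: 3 · 11 = 33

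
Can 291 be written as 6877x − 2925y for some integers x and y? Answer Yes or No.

No

By Bézout, 6877x − 2925y = 291 has integer solutions iff gcd(6877, 2925) | 291.
Euclid: 6877 = 2·2925 + 1027; 2925 = 2·1027 + 871; 1027 = 1·871 + 156; 871 = 5·156 + 91; 156 = 1·91 + 65; 91 = 1·65 + 26; 65 = 2·26 + 13; 26 = 2·13 + 0. gcd = 13; 291 mod 13 = 5. No.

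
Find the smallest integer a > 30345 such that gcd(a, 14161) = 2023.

14161 = 2023·7. Any a with gcd(a, 14161) = 2023 is a multiple of 2023, say 2023s, with s coprime to 7.
Need s > 30345/2023, so s ≥ 16. First s ≥ 16 with gcd(s, 7) = 1 is s = 16. Thus a = 2023·16 = 32368.

32368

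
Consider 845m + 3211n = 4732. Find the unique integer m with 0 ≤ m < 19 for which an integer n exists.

Reduce mod 3211: 845m ≡ 4732 (mod 3211). With g = gcd(845, 3211) = 169 dividing 4732, divide through: 5m ≡ 28 (mod 19).
Since gcd(5, 19) = 1, m ≡ 28·(5)⁻¹ ≡ 17 (mod 19). Smallest non-negative: 17.

17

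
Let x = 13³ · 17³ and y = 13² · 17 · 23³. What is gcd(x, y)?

2873

min exponent per shared prime: 13² · 17 = 2873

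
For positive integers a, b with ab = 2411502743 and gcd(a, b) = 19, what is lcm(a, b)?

126921197

gcd·lcm = product, so lcm = 2411502743/19 = 126921197.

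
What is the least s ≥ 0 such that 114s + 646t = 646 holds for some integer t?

Reduce mod 646: 114s ≡ 646 (mod 646). With g = gcd(114, 646) = 38 dividing 646, divide through: 3s ≡ 17 (mod 17).
Since gcd(3, 17) = 1, s ≡ 17·(3)⁻¹ ≡ 0 (mod 17). Smallest non-negative: 0.

0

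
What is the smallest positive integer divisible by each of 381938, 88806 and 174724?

381938 = 2 · 19² · 23²; 88806 = 2 · 3 · 19² · 41; 174724 = 2² · 11² · 19²
lcm takes max exponent of each prime: 2² · 3 · 11² · 19² · 23² · 41 = 11368766508

11368766508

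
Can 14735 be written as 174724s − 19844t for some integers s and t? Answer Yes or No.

By Bézout, 174724s − 19844t = 14735 has integer solutions iff gcd(174724, 19844) | 14735.
Euclid: 174724 = 8·19844 + 15972; 19844 = 1·15972 + 3872; 15972 = 4·3872 + 484; 3872 = 8·484 + 0. gcd = 484; 14735 mod 484 = 215. No.

No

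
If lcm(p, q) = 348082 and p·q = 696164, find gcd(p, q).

gcd·lcm = product, so gcd = 696164/348082 = 2.

2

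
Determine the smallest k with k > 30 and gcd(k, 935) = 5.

935 = 5·187. Any k with gcd(k, 935) = 5 is a multiple of 5, say 5s, with s coprime to 187.
Need s > 30/5, so s ≥ 7. First s ≥ 7 with gcd(s, 187) = 1 is s = 7. Thus k = 5·7 = 35.

35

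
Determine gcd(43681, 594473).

Euclid: 594473 = 13·43681 + 26620; 43681 = 1·26620 + 17061; 26620 = 1·17061 + 9559; 17061 = 1·9559 + 7502; 9559 = 1·7502 + 2057; 7502 = 3·2057 + 1331; 2057 = 1·1331 + 726; 1331 = 1·726 + 605; 726 = 1·605 + 121; 605 = 5·121 + 0. Last nonzero remainder: 121.

121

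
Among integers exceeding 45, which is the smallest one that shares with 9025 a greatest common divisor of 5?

9025 = 5·1805. Any a with gcd(a, 9025) = 5 is a multiple of 5, say 5s, with s coprime to 1805.
Need s > 45/5, so s ≥ 10. First s ≥ 10 with gcd(s, 1805) = 1 is s = 11. Thus a = 5·11 = 55.

55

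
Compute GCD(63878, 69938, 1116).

2

gcd(63878, 69938): 69938 = 1·63878 + 6060; 63878 = 10·6060 + 3278; 6060 = 1·3278 + 2782; 3278 = 1·2782 + 496; 2782 = 5·496 + 302; 496 = 1·302 + 194; 302 = 1·194 + 108; 194 = 1·108 + 86; 108 = 1·86 + 22; 86 = 3·22 + 20; 22 = 1·20 + 2; 20 = 10·2 + 0 → 2
gcd(2, 1116): 1116 = 558·2 + 0 → 2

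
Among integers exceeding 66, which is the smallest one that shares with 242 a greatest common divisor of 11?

gcd(m, 242) = 11 forces 11 | m; write m = 11s. Then gcd(11s, 11·22) = 11·gcd(s, 22), so need gcd(s, 22) = 1.
11s > 66 gives s ≥ 7. The least s ≥ 7 coprime to 22 is 7, so m = 11·7 = 77.

77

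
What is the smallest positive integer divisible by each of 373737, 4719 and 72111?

lcm(373737, 4719) = 373737·4719/gcd = 1763664903/39 = 45222177
lcm(45222177, 72111) = 45222177·72111/gcd = 3261016405647/39 = 83615805273

83615805273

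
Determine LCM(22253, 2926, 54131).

22253 = 7 · 11 · 17²; 2926 = 2 · 7 · 11 · 19; 54131 = 7 · 11 · 19 · 37
lcm takes max exponent of each prime: 2 · 7 · 11 · 17² · 19 · 37 = 31287718

31287718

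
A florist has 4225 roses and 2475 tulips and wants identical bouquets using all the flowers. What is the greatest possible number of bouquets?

25

4225 = 5² · 13²
2475 = 3² · 5² · 11
Common: 5² = 25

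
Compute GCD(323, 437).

323 = 17 · 19
437 = 19 · 23
Common: 19 = 19

19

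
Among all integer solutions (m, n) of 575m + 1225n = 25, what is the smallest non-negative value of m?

Reduce mod 1225: 575m ≡ 25 (mod 1225). With g = gcd(575, 1225) = 25 dividing 25, divide through: 23m ≡ 1 (mod 49).
Since gcd(23, 49) = 1, m ≡ 1·(23)⁻¹ ≡ 32 (mod 49). Smallest non-negative: 32.

32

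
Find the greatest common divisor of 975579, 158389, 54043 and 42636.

187

gcd(975579, 158389): 975579 = 6·158389 + 25245; 158389 = 6·25245 + 6919; 25245 = 3·6919 + 4488; 6919 = 1·4488 + 2431; 4488 = 1·2431 + 2057; 2431 = 1·2057 + 374; 2057 = 5·374 + 187; 374 = 2·187 + 0 → 187
gcd(187, 54043): 54043 = 289·187 + 0 → 187
gcd(187, 42636): 42636 = 228·187 + 0 → 187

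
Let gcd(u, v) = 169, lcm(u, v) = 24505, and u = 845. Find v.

4901

u·v = gcd·lcm = 169·24505 = 4141345, so v = 4141345/845 = 4901.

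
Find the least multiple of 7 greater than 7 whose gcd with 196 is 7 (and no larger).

21

gcd(a, 196) = 7 forces 7 | a; write a = 7s. Then gcd(7s, 7·28) = 7·gcd(s, 28), so need gcd(s, 28) = 1.
7s > 7 gives s ≥ 2. The least s ≥ 2 coprime to 28 is 3, so a = 7·3 = 21.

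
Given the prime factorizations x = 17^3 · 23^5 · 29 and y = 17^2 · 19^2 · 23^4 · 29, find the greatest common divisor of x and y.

min exponent per shared prime: 17^2 · 23^4 · 29 = 2345347421

2345347421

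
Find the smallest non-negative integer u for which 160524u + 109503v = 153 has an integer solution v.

5900

Euclid: 160524 = 1·109503 + 51021; 109503 = 2·51021 + 7461; 51021 = 6·7461 + 6255; 7461 = 1·6255 + 1206; 6255 = 5·1206 + 225; 1206 = 5·225 + 81; 225 = 2·81 + 63; 81 = 1·63 + 18; 63 = 3·18 + 9; 18 = 2·9 + 0 → gcd = 9; 153 = 9·17.
Back-substitution yields 160524·(5357) + 109503·(-7853) = 9, so one solution is u = 5357·17 = 91069, v = -7853·17 = -133501.
Solutions in u differ by 109503/9 = 12167; the one in [0, 12167) is 91069 mod 12167 = 5900.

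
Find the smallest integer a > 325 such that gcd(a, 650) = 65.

Multiples of 65 above 325: 65·6, 65·7, … . Need the cofactor coprime to 650/65 = 10.
Checking s = 6, 7, … the first with gcd(s, 10) = 1 is s = 7, giving 455.

455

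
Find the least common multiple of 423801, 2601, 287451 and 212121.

lcm(423801, 2601) = 423801·2601/gcd = 1102306401/9 = 122478489
lcm(122478489, 287451) = 122478489·287451/gcd = 35206564141539/9 = 3911840460171
lcm(3911840460171, 212121) = 3911840460171·212121/gcd = 829783510251932691/441 = 1881595261342251

1881595261342251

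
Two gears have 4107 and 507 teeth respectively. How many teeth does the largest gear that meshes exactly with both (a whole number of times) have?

4107 = 3 · 37²
507 = 3 · 13²
Common: 3 = 3

3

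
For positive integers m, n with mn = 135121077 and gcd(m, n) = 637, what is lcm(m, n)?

212121

Since gcd(m,n)·lcm(m,n) = mn, lcm = 135121077/637 = 212121.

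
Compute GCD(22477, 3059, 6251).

133

22477 = 7 · 13² · 19; 3059 = 7 · 19 · 23; 6251 = 7 · 19 · 47
gcd takes min exponent of each prime: 7 · 19 = 133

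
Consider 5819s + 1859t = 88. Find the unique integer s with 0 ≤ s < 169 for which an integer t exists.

154

gcd(5819, 1859) = 11 (Euclid: 5819 = 3·1859 + 242; 1859 = 7·242 + 165; 242 = 1·165 + 77; 165 = 2·77 + 11; 77 = 7·11 + 0), and 11 | 88.
Extended Euclid: 5819·(-23) + 1859·(72) = 11. Scale by 8: s₀ = -184.
General solution s = s₀ + 169k; reducing mod 169 gives s = 154 (and t = -482).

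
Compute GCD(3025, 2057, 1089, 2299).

gcd(3025, 2057): 3025 = 1·2057 + 968; 2057 = 2·968 + 121; 968 = 8·121 + 0 → 121
gcd(121, 1089): 1089 = 9·121 + 0 → 121
gcd(121, 2299): 2299 = 19·121 + 0 → 121

121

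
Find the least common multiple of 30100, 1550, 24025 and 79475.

lcm(30100, 1550) = 30100·1550/gcd = 46655000/50 = 933100
lcm(933100, 24025) = 933100·24025/gcd = 22417727500/775 = 28926100
lcm(28926100, 79475) = 28926100·79475/gcd = 2298901797500/25 = 91956071900

91956071900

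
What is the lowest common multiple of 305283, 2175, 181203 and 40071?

29461129848975

lcm(305283, 2175) = 305283·2175/gcd = 663990525/87 = 7632075
lcm(7632075, 181203) = 7632075·181203/gcd = 1382954886225/33 = 41907723825
lcm(41907723825, 40071) = 41907723825·40071/gcd = 1679284401391575/57 = 29461129848975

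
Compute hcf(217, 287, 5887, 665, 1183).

gcd(217, 287): 287 = 1·217 + 70; 217 = 3·70 + 7; 70 = 10·7 + 0 → 7
gcd(7, 5887): 5887 = 841·7 + 0 → 7
gcd(7, 665): 665 = 95·7 + 0 → 7
gcd(7, 1183): 1183 = 169·7 + 0 → 7

7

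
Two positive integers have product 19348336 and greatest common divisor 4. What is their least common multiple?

For any two positive integers, gcd × lcm equals their product. Hence lcm = 19348336 / 4 = 4837084.

4837084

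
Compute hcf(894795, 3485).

Euclid: 894795 = 256·3485 + 2635; 3485 = 1·2635 + 850; 2635 = 3·850 + 85; 850 = 10·85 + 0. Last nonzero remainder: 85.

85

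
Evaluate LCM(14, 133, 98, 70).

9310

lcm(14, 133) = 14·133/gcd = 1862/7 = 266
lcm(266, 98) = 266·98/gcd = 26068/14 = 1862
lcm(1862, 70) = 1862·70/gcd = 130340/14 = 9310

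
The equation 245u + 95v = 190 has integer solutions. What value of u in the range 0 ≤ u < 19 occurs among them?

Euclid: 245 = 2·95 + 55; 95 = 1·55 + 40; 55 = 1·40 + 15; 40 = 2·15 + 10; 15 = 1·10 + 5; 10 = 2·5 + 0 → gcd = 5; 190 = 5·38.
Back-substitution yields 245·(7) + 95·(-18) = 5, so one solution is u = 7·38 = 266, v = -18·38 = -684.
Solutions in u differ by 95/5 = 19; the one in [0, 19) is 266 mod 19 = 0.

0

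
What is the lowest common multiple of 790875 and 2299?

95695875

790875 = 3² · 5³ · 19 · 37; 2299 = 11² · 19
max exponents: 3² · 5³ · 11² · 19 · 37 = 95695875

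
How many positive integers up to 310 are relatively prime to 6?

103

6 = 2·3. Inclusion–exclusion on these primes:
310 − ⌊310/2⌋ − ⌊310/3⌋ + ⌊310/6⌋ = 103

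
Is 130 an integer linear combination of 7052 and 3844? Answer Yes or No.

By Bézout, 7052x − 3844y = 130 has integer solutions iff gcd(7052, 3844) | 130.
Euclid: 7052 = 1·3844 + 3208; 3844 = 1·3208 + 636; 3208 = 5·636 + 28; 636 = 22·28 + 20; 28 = 1·20 + 8; 20 = 2·8 + 4; 8 = 2·4 + 0. gcd = 4; 130 mod 4 = 2. No.

No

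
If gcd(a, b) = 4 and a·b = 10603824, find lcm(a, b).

2650956

For any two positive integers, gcd × lcm equals their product. Hence lcm = 10603824 / 4 = 2650956.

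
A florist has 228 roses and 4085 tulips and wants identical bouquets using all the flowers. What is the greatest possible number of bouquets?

19

228 = 2² · 3 · 19
4085 = 5 · 19 · 43
Common: 19 = 19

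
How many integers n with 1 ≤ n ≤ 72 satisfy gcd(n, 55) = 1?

Prime factors of 55: 5, 11. Count integers ≤ 72 divisible by none of them.
By inclusion–exclusion: 72 − ⌊72/5⌋ − ⌊72/11⌋ + ⌊72/55⌋ = 53.

53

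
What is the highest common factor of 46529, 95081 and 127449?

2023

46529 = 7 · 17² · 23; 95081 = 7 · 17² · 47; 127449 = 3² · 7² · 17²
gcd takes min exponent of each prime: 7 · 17² = 2023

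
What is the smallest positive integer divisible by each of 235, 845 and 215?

lcm(235, 845) = 235·845/gcd = 198575/5 = 39715
lcm(39715, 215) = 39715·215/gcd = 8538725/5 = 1707745

1707745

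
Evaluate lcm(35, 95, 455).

35 = 5 · 7; 95 = 5 · 19; 455 = 5 · 7 · 13
lcm takes max exponent of each prime: 5 · 7 · 13 · 19 = 8645

8645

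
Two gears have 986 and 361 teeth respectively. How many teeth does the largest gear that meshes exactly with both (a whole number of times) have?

1

986 = 2 · 17 · 29
361 = 19²
Common: 1 = 1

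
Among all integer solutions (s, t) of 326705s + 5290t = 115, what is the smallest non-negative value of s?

gcd(326705, 5290) = 5 (Euclid: 326705 = 61·5290 + 4015; 5290 = 1·4015 + 1275; 4015 = 3·1275 + 190; 1275 = 6·190 + 135; 190 = 1·135 + 55; 135 = 2·55 + 25; 55 = 2·25 + 5; 25 = 5·5 + 0), and 5 | 115.
Extended Euclid: 326705·(195) + 5290·(-12043) = 5. Scale by 23: s₀ = 4485.
General solution s = s₀ + 1058k; reducing mod 1058 gives s = 253 (and t = -15625).

253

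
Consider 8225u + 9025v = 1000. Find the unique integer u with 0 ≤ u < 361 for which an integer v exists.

gcd(8225, 9025) = 25 (Euclid: 9025 = 1·8225 + 800; 8225 = 10·800 + 225; 800 = 3·225 + 125; 225 = 1·125 + 100; 125 = 1·100 + 25; 100 = 4·25 + 0), and 25 | 1000.
Extended Euclid: 8225·(-79) + 9025·(72) = 25. Scale by 40: u₀ = -3160.
General solution u = u₀ + 361t; reducing mod 361 gives u = 89 (and v = -81).

89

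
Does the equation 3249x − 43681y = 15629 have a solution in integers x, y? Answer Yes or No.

No

gcd(3249, 43681): 43681 = 13·3249 + 1444; 3249 = 2·1444 + 361; 1444 = 4·361 + 0 → 361
361 does not divide 15629, so a solution does not exist.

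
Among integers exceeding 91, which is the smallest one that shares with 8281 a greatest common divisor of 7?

gcd(x, 8281) = 7 forces 7 | x; write x = 7s. Then gcd(7s, 7·1183) = 7·gcd(s, 1183), so need gcd(s, 1183) = 1.
7s > 91 gives s ≥ 14. The least s ≥ 14 coprime to 1183 is 15, so x = 7·15 = 105.

105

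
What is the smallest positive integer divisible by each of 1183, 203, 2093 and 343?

1183 = 7 · 13²; 203 = 7 · 29; 2093 = 7 · 13 · 23; 343 = 7³
lcm takes max exponent of each prime: 7³ · 13² · 23 · 29 = 38663989

38663989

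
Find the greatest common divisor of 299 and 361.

1

299 = 13 · 23
361 = 19²
Common: 1 = 1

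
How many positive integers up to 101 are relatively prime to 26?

Prime factors of 26: 2, 13. Count integers ≤ 101 divisible by none of them.
By inclusion–exclusion: 101 − ⌊101/2⌋ − ⌊101/13⌋ + ⌊101/26⌋ = 47.

47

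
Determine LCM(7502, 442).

7502 = 2 · 11² · 31; 442 = 2 · 13 · 17
max exponents: 2 · 11² · 13 · 17 · 31 = 1657942

1657942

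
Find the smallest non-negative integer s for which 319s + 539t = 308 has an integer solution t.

Euclid: 539 = 1·319 + 220; 319 = 1·220 + 99; 220 = 2·99 + 22; 99 = 4·22 + 11; 22 = 2·11 + 0 → gcd = 11; 308 = 11·28.
Back-substitution yields 319·(22) + 539·(-13) = 11, so one solution is s = 22·28 = 616, t = -13·28 = -364.
Solutions in s differ by 539/11 = 49; the one in [0, 49) is 616 mod 49 = 28.

28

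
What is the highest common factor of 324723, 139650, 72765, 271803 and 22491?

324723 = 3 · 7² · 47²; 139650 = 2 · 3 · 5² · 7² · 19; 72765 = 3³ · 5 · 7² · 11; 271803 = 3 · 7² · 43²; 22491 = 3³ · 7² · 17
gcd takes min exponent of each prime: 3 · 7² = 147

147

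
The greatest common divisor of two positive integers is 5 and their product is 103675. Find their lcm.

Since gcd(p,q)·lcm(p,q) = pq, lcm = 103675/5 = 20735.

20735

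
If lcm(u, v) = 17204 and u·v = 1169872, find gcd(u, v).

gcd·lcm = product, so gcd = 1169872/17204 = 68.

68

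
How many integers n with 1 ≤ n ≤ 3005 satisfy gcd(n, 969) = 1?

969 = 3·17·19. Inclusion–exclusion on these primes:
3005 − ⌊3005/3⌋ − ⌊3005/17⌋ − ⌊3005/19⌋ + ⌊3005/51⌋ + ⌊3005/57⌋ + ⌊3005/323⌋ − ⌊3005/969⌋ = 1786

1786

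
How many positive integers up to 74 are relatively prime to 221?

Prime factors of 221: 13, 17. Count integers ≤ 74 divisible by none of them.
By inclusion–exclusion: 74 − ⌊74/13⌋ − ⌊74/17⌋ + ⌊74/221⌋ = 65.

65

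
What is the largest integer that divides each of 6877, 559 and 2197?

13

gcd(6877, 559): 6877 = 12·559 + 169; 559 = 3·169 + 52; 169 = 3·52 + 13; 52 = 4·13 + 0 → 13
gcd(13, 2197): 2197 = 169·13 + 0 → 13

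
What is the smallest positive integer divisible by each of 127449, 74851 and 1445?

127449 = 3² · 7² · 17²; 74851 = 7 · 17² · 37; 1445 = 5 · 17²
lcm takes max exponent of each prime: 3² · 5 · 7² · 17² · 37 = 23578065

23578065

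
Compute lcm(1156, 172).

1156 = 2² · 17²; 172 = 2² · 43
max exponents: 2² · 17² · 43 = 49708

49708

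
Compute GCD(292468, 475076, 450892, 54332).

4

292468 = 2² · 11 · 17² · 23; 475076 = 2² · 7 · 19² · 47; 450892 = 2² · 13² · 23 · 29; 54332 = 2² · 17² · 47
gcd takes min exponent of each prime: 2² = 4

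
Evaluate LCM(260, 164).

gcd first: 260 = 1·164 + 96; 164 = 1·96 + 68; 96 = 1·68 + 28; 68 = 2·28 + 12; 28 = 2·12 + 4; 12 = 3·4 + 0 → gcd = 4
lcm = 260·164/gcd = 42640/4 = 10660

10660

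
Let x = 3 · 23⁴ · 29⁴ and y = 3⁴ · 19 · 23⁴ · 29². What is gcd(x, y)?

706038843

min exponent per shared prime: 3 · 23⁴ · 29² = 706038843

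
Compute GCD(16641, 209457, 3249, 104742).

gcd(16641, 209457): 209457 = 12·16641 + 9765; 16641 = 1·9765 + 6876; 9765 = 1·6876 + 2889; 6876 = 2·2889 + 1098; 2889 = 2·1098 + 693; 1098 = 1·693 + 405; 693 = 1·405 + 288; 405 = 1·288 + 117; 288 = 2·117 + 54; 117 = 2·54 + 9; 54 = 6·9 + 0 → 9
gcd(9, 3249): 3249 = 361·9 + 0 → 9
gcd(9, 104742): 104742 = 11638·9 + 0 → 9

9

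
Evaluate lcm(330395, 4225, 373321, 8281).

178811425975

330395 = 5 · 13² · 17 · 23; 4225 = 5² · 13²; 373321 = 13² · 47²; 8281 = 7² · 13²
lcm takes max exponent of each prime: 5² · 7² · 13² · 17 · 23 · 47² = 178811425975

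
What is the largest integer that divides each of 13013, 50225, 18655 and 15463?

gcd(13013, 50225): 50225 = 3·13013 + 11186; 13013 = 1·11186 + 1827; 11186 = 6·1827 + 224; 1827 = 8·224 + 35; 224 = 6·35 + 14; 35 = 2·14 + 7; 14 = 2·7 + 0 → 7
gcd(7, 18655): 18655 = 2665·7 + 0 → 7
gcd(7, 15463): 15463 = 2209·7 + 0 → 7

7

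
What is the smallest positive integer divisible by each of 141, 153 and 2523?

141 = 3 · 47; 153 = 3² · 17; 2523 = 3 · 29²
lcm takes max exponent of each prime: 3² · 17 · 29² · 47 = 6047631

6047631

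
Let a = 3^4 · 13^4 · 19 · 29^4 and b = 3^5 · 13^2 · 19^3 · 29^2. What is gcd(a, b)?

218736531

min exponent per shared prime: 3^4 · 13^2 · 19 · 29^2 = 218736531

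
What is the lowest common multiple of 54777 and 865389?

gcd first: 865389 = 15·54777 + 43734; 54777 = 1·43734 + 11043; 43734 = 3·11043 + 10605; 11043 = 1·10605 + 438; 10605 = 24·438 + 93; 438 = 4·93 + 66; 93 = 1·66 + 27; 66 = 2·27 + 12; 27 = 2·12 + 3; 12 = 4·3 + 0 → gcd = 3
lcm = 54777·865389/gcd = 47403413253/3 = 15801137751

15801137751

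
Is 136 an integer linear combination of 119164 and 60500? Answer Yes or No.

Yes

gcd(119164, 60500): 119164 = 1·60500 + 58664; 60500 = 1·58664 + 1836; 58664 = 31·1836 + 1748; 1836 = 1·1748 + 88; 1748 = 19·88 + 76; 88 = 1·76 + 12; 76 = 6·12 + 4; 12 = 3·4 + 0 → 4
4 divides 136, so a solution exists.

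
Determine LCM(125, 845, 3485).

14724125

125 = 5³; 845 = 5 · 13²; 3485 = 5 · 17 · 41
lcm takes max exponent of each prime: 5³ · 13² · 17 · 41 = 14724125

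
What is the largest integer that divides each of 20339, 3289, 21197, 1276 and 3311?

11

20339 = 11 · 43²; 3289 = 11 · 13 · 23; 21197 = 11 · 41 · 47; 1276 = 2² · 11 · 29; 3311 = 7 · 11 · 43
gcd takes min exponent of each prime: 11 = 11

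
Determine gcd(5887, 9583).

5887 = 7 · 29²
9583 = 7 · 37²
Common: 7 = 7

7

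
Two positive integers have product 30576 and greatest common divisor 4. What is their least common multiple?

gcd·lcm = product, so lcm = 30576/4 = 7644.

7644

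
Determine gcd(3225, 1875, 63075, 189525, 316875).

3225 = 3 · 5² · 43; 1875 = 3 · 5⁴; 63075 = 3 · 5² · 29²; 189525 = 3 · 5² · 7 · 19²; 316875 = 3 · 5⁴ · 13²
gcd takes min exponent of each prime: 3 · 5² = 75

75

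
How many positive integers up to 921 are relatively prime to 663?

534

663 = 3·13·17. Inclusion–exclusion on these primes:
921 − ⌊921/3⌋ − ⌊921/13⌋ − ⌊921/17⌋ + ⌊921/39⌋ + ⌊921/51⌋ + ⌊921/221⌋ − ⌊921/663⌋ = 534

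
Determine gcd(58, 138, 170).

2

58 = 2 · 29; 138 = 2 · 3 · 23; 170 = 2 · 5 · 17
gcd takes min exponent of each prime: 2 = 2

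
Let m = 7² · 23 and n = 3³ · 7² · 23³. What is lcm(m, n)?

max exponent per prime: 3³ · 7² · 23³ = 16096941

16096941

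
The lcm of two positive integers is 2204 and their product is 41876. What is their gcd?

19

From gcd × lcm = uv: gcd = 41876 / 2204 = 19.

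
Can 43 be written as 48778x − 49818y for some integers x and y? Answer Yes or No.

No

By Bézout, 48778x − 49818y = 43 has integer solutions iff gcd(48778, 49818) | 43.
Euclid: 49818 = 1·48778 + 1040; 48778 = 46·1040 + 938; 1040 = 1·938 + 102; 938 = 9·102 + 20; 102 = 5·20 + 2; 20 = 10·2 + 0. gcd = 2; 43 mod 2 = 1. No.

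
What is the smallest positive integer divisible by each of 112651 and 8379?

1013859

gcd first: 112651 = 13·8379 + 3724; 8379 = 2·3724 + 931; 3724 = 4·931 + 0 → gcd = 931
lcm = 112651·8379/gcd = 943902729/931 = 1013859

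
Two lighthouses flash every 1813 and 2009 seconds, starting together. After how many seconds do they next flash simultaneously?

74333

gcd first: 2009 = 1·1813 + 196; 1813 = 9·196 + 49; 196 = 4·49 + 0 → gcd = 49
lcm = 1813·2009/gcd = 3642317/49 = 74333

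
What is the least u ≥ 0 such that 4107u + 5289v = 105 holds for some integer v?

Reduce mod 5289: 4107u ≡ 105 (mod 5289). With g = gcd(4107, 5289) = 3 dividing 105, divide through: 1369u ≡ 35 (mod 1763).
Since gcd(1369, 1763) = 1, u ≡ 35·(1369)⁻¹ ≡ 425 (mod 1763). Smallest non-negative: 425.

425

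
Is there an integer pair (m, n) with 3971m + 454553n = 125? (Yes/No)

gcd(3971, 454553): 454553 = 114·3971 + 1859; 3971 = 2·1859 + 253; 1859 = 7·253 + 88; 253 = 2·88 + 77; 88 = 1·77 + 11; 77 = 7·11 + 0 → 11
11 does not divide 125, so a solution does not exist.

No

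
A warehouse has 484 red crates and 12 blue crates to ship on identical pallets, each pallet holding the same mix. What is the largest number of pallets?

484 = 2² · 11²
12 = 2² · 3
Common: 2² = 4

4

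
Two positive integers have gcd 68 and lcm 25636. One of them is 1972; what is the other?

884

Using uv = gcd(u,v)·lcm(u,v) = 68·25636 = 1743248, we get v = 1743248/1972 = 884.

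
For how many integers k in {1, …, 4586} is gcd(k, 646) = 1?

646 = 2·17·19. Inclusion–exclusion on these primes:
4586 − ⌊4586/2⌋ − ⌊4586/17⌋ − ⌊4586/19⌋ + ⌊4586/34⌋ + ⌊4586/38⌋ + ⌊4586/323⌋ − ⌊4586/646⌋ = 2044

2044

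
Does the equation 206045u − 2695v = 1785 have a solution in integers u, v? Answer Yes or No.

No

gcd(206045, 2695): 206045 = 76·2695 + 1225; 2695 = 2·1225 + 245; 1225 = 5·245 + 0 → 245
245 does not divide 1785, so a solution does not exist.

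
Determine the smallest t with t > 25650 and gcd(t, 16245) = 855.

26505

gcd(t, 16245) = 855 forces 855 | t; write t = 855s. Then gcd(855s, 855·19) = 855·gcd(s, 19), so need gcd(s, 19) = 1.
855s > 25650 gives s ≥ 31. The least s ≥ 31 coprime to 19 is 31, so t = 855·31 = 26505.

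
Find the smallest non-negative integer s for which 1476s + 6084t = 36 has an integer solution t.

Reduce mod 6084: 1476s ≡ 36 (mod 6084). With g = gcd(1476, 6084) = 36 dividing 36, divide through: 41s ≡ 1 (mod 169).
Since gcd(41, 169) = 1, s ≡ 1·(41)⁻¹ ≡ 33 (mod 169). Smallest non-negative: 33.

33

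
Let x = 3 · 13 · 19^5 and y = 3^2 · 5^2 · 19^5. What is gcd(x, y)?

min exponent per shared prime: 3 · 19^5 = 7428297

7428297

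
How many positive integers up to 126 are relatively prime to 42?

42 = 2·3·7. Inclusion–exclusion on these primes:
126 − ⌊126/2⌋ − ⌊126/3⌋ − ⌊126/7⌋ + ⌊126/6⌋ + ⌊126/14⌋ + ⌊126/21⌋ − ⌊126/42⌋ = 36

36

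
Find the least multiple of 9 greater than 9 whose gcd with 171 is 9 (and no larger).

Multiples of 9 above 9: 9·2, 9·3, … . Need the cofactor coprime to 171/9 = 19.
Checking s = 2, 3, … the first with gcd(s, 19) = 1 is s = 2, giving 18.

18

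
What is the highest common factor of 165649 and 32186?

121

165649 = 11² · 37²
32186 = 2 · 7 · 11² · 19
Common: 11² = 121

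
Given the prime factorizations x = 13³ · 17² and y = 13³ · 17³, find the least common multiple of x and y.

max exponent per prime: 13³ · 17³ = 10793861

10793861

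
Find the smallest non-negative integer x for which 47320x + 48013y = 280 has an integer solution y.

4018

gcd(47320, 48013) = 7 (Euclid: 48013 = 1·47320 + 693; 47320 = 68·693 + 196; 693 = 3·196 + 105; 196 = 1·105 + 91; 105 = 1·91 + 14; 91 = 6·14 + 7; 14 = 2·7 + 0), and 7 | 280.
Extended Euclid: 47320·(3187) + 48013·(-3141) = 7. Scale by 40: x₀ = 127480.
General solution x = x₀ + 6859t; reducing mod 6859 gives x = 4018 (and y = -3960).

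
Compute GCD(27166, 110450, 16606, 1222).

27166 = 2 · 17² · 47; 110450 = 2 · 5² · 47²; 16606 = 2 · 19² · 23; 1222 = 2 · 13 · 47
gcd takes min exponent of each prime: 2 = 2

2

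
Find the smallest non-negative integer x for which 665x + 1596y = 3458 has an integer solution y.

Euclid: 1596 = 2·665 + 266; 665 = 2·266 + 133; 266 = 2·133 + 0 → gcd = 133; 3458 = 133·26.
Back-substitution yields 665·(5) + 1596·(-2) = 133, so one solution is x = 5·26 = 130, y = -2·26 = -52.
Solutions in x differ by 1596/133 = 12; the one in [0, 12) is 130 mod 12 = 10.

10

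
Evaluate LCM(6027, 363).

6027 = 3 · 7² · 41; 363 = 3 · 11²
max exponents: 3 · 7² · 11² · 41 = 729267

729267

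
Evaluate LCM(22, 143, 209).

5434

22 = 2 · 11; 143 = 11 · 13; 209 = 11 · 19
lcm takes max exponent of each prime: 2 · 11 · 13 · 19 = 5434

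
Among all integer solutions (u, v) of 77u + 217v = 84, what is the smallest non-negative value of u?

18

Reduce mod 217: 77u ≡ 84 (mod 217). With g = gcd(77, 217) = 7 dividing 84, divide through: 11u ≡ 12 (mod 31).
Since gcd(11, 31) = 1, u ≡ 12·(11)⁻¹ ≡ 18 (mod 31). Smallest non-negative: 18.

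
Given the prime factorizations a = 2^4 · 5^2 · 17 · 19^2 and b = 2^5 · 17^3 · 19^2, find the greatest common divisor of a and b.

min exponent per shared prime: 2^4 · 17 · 19^2 = 98192

98192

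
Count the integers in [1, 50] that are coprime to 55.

36

55 = 5·11. Inclusion–exclusion on these primes:
50 − ⌊50/5⌋ − ⌊50/11⌋ + ⌊50/55⌋ = 36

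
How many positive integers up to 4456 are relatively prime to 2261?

3406

Prime factors of 2261: 7, 17, 19. Count integers ≤ 4456 divisible by none of them.
By inclusion–exclusion: 4456 − ⌊4456/7⌋ − ⌊4456/17⌋ − ⌊4456/19⌋ + ⌊4456/119⌋ + ⌊4456/133⌋ + ⌊4456/323⌋ − ⌊4456/2261⌋ = 3406.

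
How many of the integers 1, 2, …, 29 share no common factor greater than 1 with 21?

17

Prime factors of 21: 3, 7. Count integers ≤ 29 divisible by none of them.
By inclusion–exclusion: 29 − ⌊29/3⌋ − ⌊29/7⌋ + ⌊29/21⌋ = 17.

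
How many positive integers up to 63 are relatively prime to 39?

39

39 = 3·13. Inclusion–exclusion on these primes:
63 − ⌊63/3⌋ − ⌊63/13⌋ + ⌊63/39⌋ = 39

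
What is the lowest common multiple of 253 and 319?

7337

gcd first: 319 = 1·253 + 66; 253 = 3·66 + 55; 66 = 1·55 + 11; 55 = 5·11 + 0 → gcd = 11
lcm = 253·319/gcd = 80707/11 = 7337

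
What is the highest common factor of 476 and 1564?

Euclid: 1564 = 3·476 + 136; 476 = 3·136 + 68; 136 = 2·68 + 0. Last nonzero remainder: 68.

68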